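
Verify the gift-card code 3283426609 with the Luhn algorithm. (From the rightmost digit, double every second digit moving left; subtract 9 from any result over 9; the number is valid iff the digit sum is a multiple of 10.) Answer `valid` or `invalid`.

From the right, keep odd positions and double even positions (subtract 9 from any doubled value over 9):
  doubled (positions 2,4,...): 0 3 8 7 6 → sum 24
  kept (positions 1,3,...): 9 6 2 3 2 → sum 22
Total = 46.
46 mod 10 = 6, so the number is invalid.

invalid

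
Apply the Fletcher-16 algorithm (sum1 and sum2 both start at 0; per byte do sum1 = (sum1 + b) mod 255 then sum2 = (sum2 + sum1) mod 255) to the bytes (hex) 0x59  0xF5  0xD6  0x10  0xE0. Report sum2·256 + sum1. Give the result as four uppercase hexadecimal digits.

1C17

Running sums (mod 255):
  after byte 0 (0x59): sum1=89, sum2=89
  after byte 1 (0xF5): sum1=79, sum2=168
  after byte 2 (0xD6): sum1=38, sum2=206
  after byte 3 (0x10): sum1=54, sum2=5
  after byte 4 (0xE0): sum1=23, sum2=28
Checksum = sum2·256 + sum1 = 28·256 + 23 = 7191 = 0x1C17.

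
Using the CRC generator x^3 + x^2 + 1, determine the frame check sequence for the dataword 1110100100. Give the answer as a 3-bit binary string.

000

Append 3 zeros: 1110100100000. Divide by 1101 (XOR where the leading bit is 1):
  pos 0: 1110 XOR 1101 = 0011
  pos 2: 1110 XOR 1101 = 0011
  pos 4: 1101 XOR 1101 = 0000
Remainder (last 3 bits) = 000. This is the CRC / FCS.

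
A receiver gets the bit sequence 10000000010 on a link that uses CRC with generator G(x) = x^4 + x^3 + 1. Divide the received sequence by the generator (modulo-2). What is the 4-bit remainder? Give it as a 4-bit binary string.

Modulo-2 division of 10000000010 by 11001:
  pos 0: 10000 XOR 11001 = 01001
  pos 1: 10010 XOR 11001 = 01011
  pos 2: 10110 XOR 11001 = 01111
  pos 3: 11110 XOR 11001 = 00111
  pos 5: 11101 XOR 11001 = 00100
Remainder = 1000 (nonzero — an error is detected).

1000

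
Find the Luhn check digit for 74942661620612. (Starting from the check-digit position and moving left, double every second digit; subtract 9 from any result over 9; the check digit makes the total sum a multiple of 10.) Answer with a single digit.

Partial digits right→left: 2 1 6 0 2 6 1 6 6 2 4 9 4 7
Double every second digit counting from the check-digit position (so the 1st, 3rd, 5th, ... of the partial from the right).
  doubled (with −9 where >9): 4 3 4 2 3 8 8 → sum 32
  kept as-is: 1 0 6 6 2 9 7 → sum 31
Total = 32 + 31 = 63.
Check digit = (10 − (63 mod 10)) mod 10 = 7.

7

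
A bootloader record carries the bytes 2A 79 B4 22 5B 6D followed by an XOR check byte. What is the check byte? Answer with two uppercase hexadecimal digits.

F3

XOR the bytes together:
  start with 0x2A
  0x2A ⊕ 0x79 = 0x53
  0x53 ⊕ 0xB4 = 0xE7
  0xE7 ⊕ 0x22 = 0xC5
  0xC5 ⊕ 0x5B = 0x9E
  0x9E ⊕ 0x6D = 0xF3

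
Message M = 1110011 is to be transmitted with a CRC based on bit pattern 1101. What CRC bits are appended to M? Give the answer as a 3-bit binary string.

Append 3 zeros: 1110011000. Divide by 1101 (XOR where the leading bit is 1):
  pos 0: 1110 XOR 1101 = 0011
  pos 2: 1101 XOR 1101 = 0000
  pos 6: 1000 XOR 1101 = 0101
Remainder (last 3 bits) = 101. This is the CRC / FCS.

101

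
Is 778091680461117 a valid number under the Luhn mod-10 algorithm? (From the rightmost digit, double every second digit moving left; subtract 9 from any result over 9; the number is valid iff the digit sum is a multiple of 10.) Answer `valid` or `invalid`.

From the right, keep odd positions and double even positions (subtract 9 from any doubled value over 9):
  doubled (positions 2,4,...): 2 2 8 7 2 0 5 → sum 26
  kept (positions 1,3,...): 7 1 6 0 6 9 8 7 → sum 44
Total = 70.
70 mod 10 = 0, so the number is valid.

valid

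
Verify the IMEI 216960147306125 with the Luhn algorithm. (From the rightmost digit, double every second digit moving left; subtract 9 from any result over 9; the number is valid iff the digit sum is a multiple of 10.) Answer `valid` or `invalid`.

From the right, keep odd positions and double even positions (subtract 9 from any doubled value over 9):
  doubled (positions 2,4,...): 4 3 6 8 0 9 2 → sum 32
  kept (positions 1,3,...): 5 1 0 7 1 6 6 2 → sum 28
Total = 60.
60 mod 10 = 0, so the number is valid.

valid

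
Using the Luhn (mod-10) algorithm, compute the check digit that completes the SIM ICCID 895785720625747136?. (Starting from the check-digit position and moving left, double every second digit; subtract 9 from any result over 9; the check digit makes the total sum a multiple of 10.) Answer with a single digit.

Partial digits right→left: 6 3 1 7 4 7 5 2 6 0 2 7 5 8 7 5 9 8
Double every second digit counting from the check-digit position (so the 1st, 3rd, 5th, ... of the partial from the right).
  doubled (with −9 where >9): 3 2 8 1 3 4 1 5 9 → sum 36
  kept as-is: 3 7 7 2 0 7 8 5 8 → sum 47
Total = 36 + 47 = 83.
Check digit = (10 − (83 mod 10)) mod 10 = 7.

7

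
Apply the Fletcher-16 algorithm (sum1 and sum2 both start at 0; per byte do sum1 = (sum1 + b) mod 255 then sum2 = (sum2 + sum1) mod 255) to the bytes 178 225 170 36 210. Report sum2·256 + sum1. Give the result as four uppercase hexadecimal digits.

Running sums (mod 255):
  after byte 0 (178): sum1=178, sum2=178
  after byte 1 (225): sum1=148, sum2=71
  after byte 2 (170): sum1=63, sum2=134
  after byte 3 (36): sum1=99, sum2=233
  after byte 4 (210): sum1=54, sum2=32
Checksum = sum2·256 + sum1 = 32·256 + 54 = 8246 = 0x2036.

2036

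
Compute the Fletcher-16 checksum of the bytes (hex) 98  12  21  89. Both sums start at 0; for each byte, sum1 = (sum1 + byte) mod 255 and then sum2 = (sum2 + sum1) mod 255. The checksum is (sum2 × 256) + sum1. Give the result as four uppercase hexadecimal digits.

Running sums (mod 255):
  after byte 0 (98): sum1=152, sum2=152
  after byte 1 (12): sum1=170, sum2=67
  after byte 2 (21): sum1=203, sum2=15
  after byte 3 (89): sum1=85, sum2=100
Checksum = sum2·256 + sum1 = 100·256 + 85 = 25685 = 0x6455.

6455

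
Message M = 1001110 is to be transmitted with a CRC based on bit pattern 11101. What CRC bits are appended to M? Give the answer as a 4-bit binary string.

0000

Append 4 zeros: 10011100000. Divide by 11101 (XOR where the leading bit is 1):
  pos 0: 10011 XOR 11101 = 01110
  pos 1: 11101 XOR 11101 = 00000
Remainder (last 4 bits) = 0000. This is the CRC / FCS.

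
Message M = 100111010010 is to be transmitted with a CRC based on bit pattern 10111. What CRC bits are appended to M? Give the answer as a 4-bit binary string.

1111

Append 4 zeros: 1001110100100000. Divide by 10111 (XOR where the leading bit is 1):
  pos 0: 10011 XOR 10111 = 00100
  pos 2: 10010 XOR 10111 = 00101
  pos 4: 10110 XOR 10111 = 00001
  pos 8: 10100 XOR 10111 = 00011
  pos 11: 11000 XOR 10111 = 01111
Remainder (last 4 bits) = 1111. This is the CRC / FCS.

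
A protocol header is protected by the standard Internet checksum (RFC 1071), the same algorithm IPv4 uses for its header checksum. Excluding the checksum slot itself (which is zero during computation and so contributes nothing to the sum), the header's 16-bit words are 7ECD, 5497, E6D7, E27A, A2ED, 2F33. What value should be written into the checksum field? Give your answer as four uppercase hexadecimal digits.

9127

One's-complement addition (fold any carry out of bit 15 back into bit 0):
  0x7ECD + 0x5497 = 0x0D364
  0xD364 + 0xE6D7 = 0x1BA3B → wrap carry → 0xBA3C
  0xBA3C + 0xE27A = 0x19CB6 → wrap carry → 0x9CB7
  0x9CB7 + 0xA2ED = 0x13FA4 → wrap carry → 0x3FA5
  0x3FA5 + 0x2F33 = 0x06ED8
One's-complement sum = 0x6ED8.
Checksum = ~0x6ED8 & 0xFFFF = 0x9127.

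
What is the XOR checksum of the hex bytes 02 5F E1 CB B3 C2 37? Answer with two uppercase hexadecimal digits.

31

XOR the bytes together:
  start with 0x02
  0x02 ⊕ 0x5F = 0x5D
  0x5D ⊕ 0xE1 = 0xBC
  0xBC ⊕ 0xCB = 0x77
  0x77 ⊕ 0xB3 = 0xC4
  0xC4 ⊕ 0xC2 = 0x06
  0x06 ⊕ 0x37 = 0x31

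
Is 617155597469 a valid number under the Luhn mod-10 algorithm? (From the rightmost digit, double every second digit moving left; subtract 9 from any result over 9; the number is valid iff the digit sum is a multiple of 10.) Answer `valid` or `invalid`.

From the right, keep odd positions and double even positions (subtract 9 from any doubled value over 9):
  doubled (positions 2,4,...): 3 5 1 1 5 3 → sum 18
  kept (positions 1,3,...): 9 4 9 5 1 1 → sum 29
Total = 47.
47 mod 10 = 7, so the number is invalid.

invalid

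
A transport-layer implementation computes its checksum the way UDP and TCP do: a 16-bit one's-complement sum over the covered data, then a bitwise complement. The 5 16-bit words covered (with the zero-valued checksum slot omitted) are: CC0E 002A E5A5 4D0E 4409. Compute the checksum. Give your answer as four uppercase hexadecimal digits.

One's-complement addition (fold any carry out of bit 15 back into bit 0):
  0xCC0E + 0x002A = 0x0CC38
  0xCC38 + 0xE5A5 = 0x1B1DD → wrap carry → 0xB1DE
  0xB1DE + 0x4D0E = 0x0FEEC
  0xFEEC + 0x4409 = 0x142F5 → wrap carry → 0x42F6
One's-complement sum = 0x42F6.
Checksum = ~0x42F6 & 0xFFFF = 0xBD09.

BD09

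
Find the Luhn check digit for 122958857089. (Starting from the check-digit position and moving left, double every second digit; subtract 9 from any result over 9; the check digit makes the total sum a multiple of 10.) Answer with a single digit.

9

Partial digits right→left: 9 8 0 7 5 8 8 5 9 2 2 1
Double every second digit counting from the check-digit position (so the 1st, 3rd, 5th, ... of the partial from the right).
  doubled (with −9 where >9): 9 0 1 7 9 4 → sum 30
  kept as-is: 8 7 8 5 2 1 → sum 31
Total = 30 + 31 = 61.
Check digit = (10 − (61 mod 10)) mod 10 = 9.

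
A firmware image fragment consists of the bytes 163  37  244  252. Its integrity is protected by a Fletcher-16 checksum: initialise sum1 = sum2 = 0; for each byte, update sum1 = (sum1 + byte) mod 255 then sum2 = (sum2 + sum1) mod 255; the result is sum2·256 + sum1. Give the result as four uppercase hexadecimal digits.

Running sums (mod 255):
  after byte 0 (163): sum1=163, sum2=163
  after byte 1 (37): sum1=200, sum2=108
  after byte 2 (244): sum1=189, sum2=42
  after byte 3 (252): sum1=186, sum2=228
Checksum = sum2·256 + sum1 = 228·256 + 186 = 58554 = 0xE4BA.

E4BA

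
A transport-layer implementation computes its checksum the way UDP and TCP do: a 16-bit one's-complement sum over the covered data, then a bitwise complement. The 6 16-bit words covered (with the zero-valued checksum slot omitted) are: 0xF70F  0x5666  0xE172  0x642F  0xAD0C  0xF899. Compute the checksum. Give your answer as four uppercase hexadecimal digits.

One's-complement addition (fold any carry out of bit 15 back into bit 0):
  0xF70F + 0x5666 = 0x14D75 → wrap carry → 0x4D76
  0x4D76 + 0xE172 = 0x12EE8 → wrap carry → 0x2EE9
  0x2EE9 + 0x642F = 0x09318
  0x9318 + 0xAD0C = 0x14024 → wrap carry → 0x4025
  0x4025 + 0xF899 = 0x138BE → wrap carry → 0x38BF
One's-complement sum = 0x38BF.
Checksum = ~0x38BF & 0xFFFF = 0xC740.

C740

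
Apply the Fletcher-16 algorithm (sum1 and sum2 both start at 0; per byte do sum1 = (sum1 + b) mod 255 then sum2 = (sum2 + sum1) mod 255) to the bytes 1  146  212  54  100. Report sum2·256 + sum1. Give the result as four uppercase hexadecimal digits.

Running sums (mod 255):
  after byte 0 (1): sum1=1, sum2=1
  after byte 1 (146): sum1=147, sum2=148
  after byte 2 (212): sum1=104, sum2=252
  after byte 3 (54): sum1=158, sum2=155
  after byte 4 (100): sum1=3, sum2=158
Checksum = sum2·256 + sum1 = 158·256 + 3 = 40451 = 0x9E03.

9E03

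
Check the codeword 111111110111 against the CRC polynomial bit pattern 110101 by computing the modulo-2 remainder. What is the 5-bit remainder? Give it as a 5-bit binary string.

10000

Modulo-2 division of 111111110111 by 110101:
  pos 0: 111111 XOR 110101 = 001010
  pos 2: 101011 XOR 110101 = 011110
  pos 3: 111100 XOR 110101 = 001001
  pos 5: 100111 XOR 110101 = 010010
  pos 6: 100101 XOR 110101 = 010000
Remainder = 10000 (nonzero — an error is detected).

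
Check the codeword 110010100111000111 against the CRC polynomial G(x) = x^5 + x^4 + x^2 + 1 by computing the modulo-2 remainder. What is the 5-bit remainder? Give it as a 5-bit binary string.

Modulo-2 division of 110010100111000111 by 110101:
  pos 0: 110010 XOR 110101 = 000111
  pos 3: 111100 XOR 110101 = 001001
  pos 5: 100111 XOR 110101 = 010010
  pos 6: 100101 XOR 110101 = 010000
  pos 7: 100000 XOR 110101 = 010101
  pos 8: 101010 XOR 110101 = 011111
  pos 9: 111110 XOR 110101 = 001011
  pos 11: 101111 XOR 110101 = 011010
  pos 12: 110101 XOR 110101 = 000000
Remainder = 00000 (zero — the frame passes the CRC check).

00000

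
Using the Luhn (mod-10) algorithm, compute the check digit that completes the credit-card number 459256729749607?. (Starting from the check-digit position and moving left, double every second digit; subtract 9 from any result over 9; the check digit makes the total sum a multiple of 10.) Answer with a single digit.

Partial digits right→left: 7 0 6 9 4 7 9 2 7 6 5 2 9 5 4
Double every second digit counting from the check-digit position (so the 1st, 3rd, 5th, ... of the partial from the right).
  doubled (with −9 where >9): 5 3 8 9 5 1 9 8 → sum 48
  kept as-is: 0 9 7 2 6 2 5 → sum 31
Total = 48 + 31 = 79.
Check digit = (10 − (79 mod 10)) mod 10 = 1.

1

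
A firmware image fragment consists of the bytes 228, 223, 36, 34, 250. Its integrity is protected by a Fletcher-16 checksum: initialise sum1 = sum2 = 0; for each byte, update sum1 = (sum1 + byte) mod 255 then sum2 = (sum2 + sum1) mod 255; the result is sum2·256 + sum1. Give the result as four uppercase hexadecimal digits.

Running sums (mod 255):
  after byte 0 (228): sum1=228, sum2=228
  after byte 1 (223): sum1=196, sum2=169
  after byte 2 (36): sum1=232, sum2=146
  after byte 3 (34): sum1=11, sum2=157
  after byte 4 (250): sum1=6, sum2=163
Checksum = sum2·256 + sum1 = 163·256 + 6 = 41734 = 0xA306.

A306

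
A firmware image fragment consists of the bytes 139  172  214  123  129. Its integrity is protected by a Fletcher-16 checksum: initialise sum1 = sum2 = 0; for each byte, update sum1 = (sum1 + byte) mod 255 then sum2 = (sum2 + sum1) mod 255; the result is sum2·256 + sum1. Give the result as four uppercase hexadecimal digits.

690C

Running sums (mod 255):
  after byte 0 (139): sum1=139, sum2=139
  after byte 1 (172): sum1=56, sum2=195
  after byte 2 (214): sum1=15, sum2=210
  after byte 3 (123): sum1=138, sum2=93
  after byte 4 (129): sum1=12, sum2=105
Checksum = sum2·256 + sum1 = 105·256 + 12 = 26892 = 0x690C.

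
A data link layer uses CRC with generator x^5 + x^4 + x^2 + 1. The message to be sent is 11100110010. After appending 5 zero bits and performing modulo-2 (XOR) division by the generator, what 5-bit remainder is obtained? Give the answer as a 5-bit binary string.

Append 5 zeros: 1110011001000000. Divide by 110101 (XOR where the leading bit is 1):
  pos 0: 111001 XOR 110101 = 001100
  pos 2: 110010 XOR 110101 = 000111
  pos 5: 111010 XOR 110101 = 001111
  pos 7: 111100 XOR 110101 = 001001
  pos 9: 100100 XOR 110101 = 010001
  pos 10: 100010 XOR 110101 = 010111
Remainder (last 5 bits) = 10111. This is the CRC / FCS.

10111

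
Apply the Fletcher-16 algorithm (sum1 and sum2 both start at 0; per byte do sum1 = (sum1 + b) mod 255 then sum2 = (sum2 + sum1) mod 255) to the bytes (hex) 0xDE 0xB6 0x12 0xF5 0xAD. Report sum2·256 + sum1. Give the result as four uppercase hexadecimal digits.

054B

Running sums (mod 255):
  after byte 0 (0xDE): sum1=222, sum2=222
  after byte 1 (0xB6): sum1=149, sum2=116
  after byte 2 (0x12): sum1=167, sum2=28
  after byte 3 (0xF5): sum1=157, sum2=185
  after byte 4 (0xAD): sum1=75, sum2=5
Checksum = sum2·256 + sum1 = 5·256 + 75 = 1355 = 0x054B.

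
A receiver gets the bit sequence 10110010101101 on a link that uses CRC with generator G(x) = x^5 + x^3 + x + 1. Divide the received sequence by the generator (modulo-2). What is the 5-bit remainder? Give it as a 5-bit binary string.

00000

Modulo-2 division of 10110010101101 by 101011:
  pos 0: 101100 XOR 101011 = 000111
  pos 3: 111101 XOR 101011 = 010110
  pos 4: 101100 XOR 101011 = 000111
  pos 7: 111110 XOR 101011 = 010101
  pos 8: 101011 XOR 101011 = 000000
Remainder = 00000 (zero — the frame passes the CRC check).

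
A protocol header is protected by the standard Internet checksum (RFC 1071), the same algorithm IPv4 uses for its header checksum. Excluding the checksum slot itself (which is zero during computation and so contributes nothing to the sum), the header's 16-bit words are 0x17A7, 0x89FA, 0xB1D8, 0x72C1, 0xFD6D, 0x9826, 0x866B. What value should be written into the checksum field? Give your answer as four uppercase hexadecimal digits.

One's-complement addition (fold any carry out of bit 15 back into bit 0):
  0x17A7 + 0x89FA = 0x0A1A1
  0xA1A1 + 0xB1D8 = 0x15379 → wrap carry → 0x537A
  0x537A + 0x72C1 = 0x0C63B
  0xC63B + 0xFD6D = 0x1C3A8 → wrap carry → 0xC3A9
  0xC3A9 + 0x9826 = 0x15BCF → wrap carry → 0x5BD0
  0x5BD0 + 0x866B = 0x0E23B
One's-complement sum = 0xE23B.
Checksum = ~0xE23B & 0xFFFF = 0x1DC4.

1DC4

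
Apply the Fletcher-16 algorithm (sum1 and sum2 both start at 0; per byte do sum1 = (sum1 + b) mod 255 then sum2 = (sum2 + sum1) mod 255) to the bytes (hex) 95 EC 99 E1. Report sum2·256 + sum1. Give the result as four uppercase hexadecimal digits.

32FD

Running sums (mod 255):
  after byte 0 (95): sum1=149, sum2=149
  after byte 1 (EC): sum1=130, sum2=24
  after byte 2 (99): sum1=28, sum2=52
  after byte 3 (E1): sum1=253, sum2=50
Checksum = sum2·256 + sum1 = 50·256 + 253 = 13053 = 0x32FD.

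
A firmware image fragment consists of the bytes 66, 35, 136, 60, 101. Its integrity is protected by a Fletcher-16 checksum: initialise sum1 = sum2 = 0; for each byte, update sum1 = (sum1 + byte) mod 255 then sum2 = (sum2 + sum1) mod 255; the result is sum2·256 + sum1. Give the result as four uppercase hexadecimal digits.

Running sums (mod 255):
  after byte 0 (66): sum1=66, sum2=66
  after byte 1 (35): sum1=101, sum2=167
  after byte 2 (136): sum1=237, sum2=149
  after byte 3 (60): sum1=42, sum2=191
  after byte 4 (101): sum1=143, sum2=79
Checksum = sum2·256 + sum1 = 79·256 + 143 = 20367 = 0x4F8F.

4F8F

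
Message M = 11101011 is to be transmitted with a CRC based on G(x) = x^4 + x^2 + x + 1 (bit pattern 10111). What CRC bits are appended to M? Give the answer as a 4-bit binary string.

Append 4 zeros: 111010110000. Divide by 10111 (XOR where the leading bit is 1):
  pos 0: 11101 XOR 10111 = 01010
  pos 1: 10100 XOR 10111 = 00011
  pos 4: 11110 XOR 10111 = 01001
  pos 5: 10010 XOR 10111 = 00101
  pos 7: 10100 XOR 10111 = 00011
Remainder (last 4 bits) = 0011. This is the CRC / FCS.

0011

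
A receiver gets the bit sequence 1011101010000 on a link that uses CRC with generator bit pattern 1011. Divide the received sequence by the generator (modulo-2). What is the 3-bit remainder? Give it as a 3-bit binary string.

001

Modulo-2 division of 1011101010000 by 1011:
  pos 0: 1011 XOR 1011 = 0000
  pos 4: 1010 XOR 1011 = 0001
  pos 7: 1100 XOR 1011 = 0111
  pos 8: 1110 XOR 1011 = 0101
  pos 9: 1010 XOR 1011 = 0001
Remainder = 001 (nonzero — an error is detected).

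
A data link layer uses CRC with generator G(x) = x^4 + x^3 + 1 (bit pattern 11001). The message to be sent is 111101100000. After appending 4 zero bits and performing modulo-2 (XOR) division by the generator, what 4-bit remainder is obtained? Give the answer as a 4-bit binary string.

Append 4 zeros: 1111011000000000. Divide by 11001 (XOR where the leading bit is 1):
  pos 0: 11110 XOR 11001 = 00111
  pos 2: 11111 XOR 11001 = 00110
  pos 4: 11000 XOR 11001 = 00001
  pos 8: 10000 XOR 11001 = 01001
  pos 9: 10010 XOR 11001 = 01011
  pos 10: 10110 XOR 11001 = 01111
  pos 11: 11110 XOR 11001 = 00111
Remainder (last 4 bits) = 0111. This is the CRC / FCS.

0111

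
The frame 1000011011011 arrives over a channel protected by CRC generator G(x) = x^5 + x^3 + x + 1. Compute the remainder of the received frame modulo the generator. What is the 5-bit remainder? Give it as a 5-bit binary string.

Modulo-2 division of 1000011011011 by 101011:
  pos 0: 100001 XOR 101011 = 001010
  pos 2: 101010 XOR 101011 = 000001
  pos 7: 111011 XOR 101011 = 010000
Remainder = 10000 (nonzero — an error is detected).

10000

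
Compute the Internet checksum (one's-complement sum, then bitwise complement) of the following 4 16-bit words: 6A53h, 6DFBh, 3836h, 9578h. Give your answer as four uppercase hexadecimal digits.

One's-complement addition (fold any carry out of bit 15 back into bit 0):
  0x6A53 + 0x6DFB = 0x0D84E
  0xD84E + 0x3836 = 0x11084 → wrap carry → 0x1085
  0x1085 + 0x9578 = 0x0A5FD
One's-complement sum = 0xA5FD.
Checksum = ~0xA5FD & 0xFFFF = 0x5A02.

5A02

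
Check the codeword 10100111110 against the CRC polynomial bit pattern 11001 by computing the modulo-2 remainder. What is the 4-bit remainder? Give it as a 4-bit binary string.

1000

Modulo-2 division of 10100111110 by 11001:
  pos 0: 10100 XOR 11001 = 01101
  pos 1: 11011 XOR 11001 = 00010
  pos 4: 10111 XOR 11001 = 01110
  pos 5: 11101 XOR 11001 = 00100
Remainder = 1000 (nonzero — an error is detected).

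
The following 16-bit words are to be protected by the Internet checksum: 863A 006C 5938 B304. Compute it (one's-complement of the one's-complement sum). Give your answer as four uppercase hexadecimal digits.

One's-complement addition (fold any carry out of bit 15 back into bit 0):
  0x863A + 0x006C = 0x086A6
  0x86A6 + 0x5938 = 0x0DFDE
  0xDFDE + 0xB304 = 0x192E2 → wrap carry → 0x92E3
One's-complement sum = 0x92E3.
Checksum = ~0x92E3 & 0xFFFF = 0x6D1C.

6D1C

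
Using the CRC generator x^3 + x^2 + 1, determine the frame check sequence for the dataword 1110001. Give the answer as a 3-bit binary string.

010

Append 3 zeros: 1110001000. Divide by 1101 (XOR where the leading bit is 1):
  pos 0: 1110 XOR 1101 = 0011
  pos 2: 1100 XOR 1101 = 0001
  pos 5: 1100 XOR 1101 = 0001
Remainder (last 3 bits) = 010. This is the CRC / FCS.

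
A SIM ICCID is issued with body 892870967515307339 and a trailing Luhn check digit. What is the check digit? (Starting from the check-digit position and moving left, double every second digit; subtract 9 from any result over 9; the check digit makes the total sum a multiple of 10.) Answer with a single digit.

Partial digits right→left: 9 3 3 7 0 3 5 1 5 7 6 9 0 7 8 2 9 8
Double every second digit counting from the check-digit position (so the 1st, 3rd, 5th, ... of the partial from the right).
  doubled (with −9 where >9): 9 6 0 1 1 3 0 7 9 → sum 36
  kept as-is: 3 7 3 1 7 9 7 2 8 → sum 47
Total = 36 + 47 = 83.
Check digit = (10 − (83 mod 10)) mod 10 = 7.

7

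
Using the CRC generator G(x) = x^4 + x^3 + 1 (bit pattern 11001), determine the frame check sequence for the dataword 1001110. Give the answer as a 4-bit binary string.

1001

Append 4 zeros: 10011100000. Divide by 11001 (XOR where the leading bit is 1):
  pos 0: 10011 XOR 11001 = 01010
  pos 1: 10101 XOR 11001 = 01100
  pos 2: 11000 XOR 11001 = 00001
  pos 6: 10000 XOR 11001 = 01001
Remainder (last 4 bits) = 1001. This is the CRC / FCS.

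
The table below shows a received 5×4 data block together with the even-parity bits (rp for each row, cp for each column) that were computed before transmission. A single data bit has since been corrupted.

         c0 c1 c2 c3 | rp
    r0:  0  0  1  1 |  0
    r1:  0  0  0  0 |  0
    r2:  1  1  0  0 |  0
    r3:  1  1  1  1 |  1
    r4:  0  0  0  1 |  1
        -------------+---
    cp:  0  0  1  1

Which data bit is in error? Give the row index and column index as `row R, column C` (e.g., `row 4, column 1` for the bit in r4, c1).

Recompute each row's even parity and compare to rp:
  r0: data parity 0, sent rp 0 → ok
  r1: data parity 0, sent rp 0 → ok
  r2: data parity 0, sent rp 0 → ok
  r3: data parity 0, sent rp 1 → mismatch
  r4: data parity 1, sent rp 1 → ok
Recompute each column's even parity and compare to cp:
  c0: data parity 0, sent cp 0 → ok
  c1: data parity 0, sent cp 0 → ok
  c2: data parity 0, sent cp 1 → mismatch
  c3: data parity 1, sent cp 1 → ok
Exactly one row (r3) and one column (c2) fail → the flipped bit is at their intersection.

row 3, column 2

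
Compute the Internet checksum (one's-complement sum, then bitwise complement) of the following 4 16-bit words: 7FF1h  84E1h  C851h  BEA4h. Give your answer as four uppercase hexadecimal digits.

7436

One's-complement addition (fold any carry out of bit 15 back into bit 0):
  0x7FF1 + 0x84E1 = 0x104D2 → wrap carry → 0x04D3
  0x04D3 + 0xC851 = 0x0CD24
  0xCD24 + 0xBEA4 = 0x18BC8 → wrap carry → 0x8BC9
One's-complement sum = 0x8BC9.
Checksum = ~0x8BC9 & 0xFFFF = 0x7436.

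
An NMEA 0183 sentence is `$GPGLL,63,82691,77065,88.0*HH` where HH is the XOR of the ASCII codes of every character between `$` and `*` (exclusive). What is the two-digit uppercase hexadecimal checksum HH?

XOR the ASCII codes of the payload characters:
  'G' = 0x47 → acc = 0x47
  'P' = 0x50 → acc = 0x17
  'G' = 0x47 → acc = 0x50
  'L' = 0x4C → acc = 0x1C
  'L' = 0x4C → acc = 0x50
  ',' = 0x2C → acc = 0x7C
  '6' = 0x36 → acc = 0x4A
  '3' = 0x33 → acc = 0x79
  ',' = 0x2C → acc = 0x55
  '8' = 0x38 → acc = 0x6D
  '2' = 0x32 → acc = 0x5F
  '6' = 0x36 → acc = 0x69
  '9' = 0x39 → acc = 0x50
  '1' = 0x31 → acc = 0x61
  ',' = 0x2C → acc = 0x4D
  '7' = 0x37 → acc = 0x7A
  '7' = 0x37 → acc = 0x4D
  '0' = 0x30 → acc = 0x7D
  '6' = 0x36 → acc = 0x4B
  '5' = 0x35 → acc = 0x7E
  ',' = 0x2C → acc = 0x52
  '8' = 0x38 → acc = 0x6A
  '8' = 0x38 → acc = 0x52
  '.' = 0x2E → acc = 0x7C
  '0' = 0x30 → acc = 0x4C
Checksum = 0x4C.

4C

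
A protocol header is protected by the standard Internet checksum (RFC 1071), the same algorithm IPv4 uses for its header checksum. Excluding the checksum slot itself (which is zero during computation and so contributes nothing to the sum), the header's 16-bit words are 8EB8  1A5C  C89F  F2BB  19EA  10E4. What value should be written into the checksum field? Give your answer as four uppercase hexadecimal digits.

One's-complement addition (fold any carry out of bit 15 back into bit 0):
  0x8EB8 + 0x1A5C = 0x0A914
  0xA914 + 0xC89F = 0x171B3 → wrap carry → 0x71B4
  0x71B4 + 0xF2BB = 0x1646F → wrap carry → 0x6470
  0x6470 + 0x19EA = 0x07E5A
  0x7E5A + 0x10E4 = 0x08F3E
One's-complement sum = 0x8F3E.
Checksum = ~0x8F3E & 0xFFFF = 0x70C1.

70C1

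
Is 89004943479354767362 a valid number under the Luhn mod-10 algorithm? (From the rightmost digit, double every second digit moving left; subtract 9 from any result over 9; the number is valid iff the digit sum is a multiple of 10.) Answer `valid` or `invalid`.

valid

From the right, keep odd positions and double even positions (subtract 9 from any doubled value over 9):
  doubled (positions 2,4,...): 3 5 5 1 9 8 8 8 0 7 → sum 54
  kept (positions 1,3,...): 2 3 6 4 3 7 3 9 0 9 → sum 46
Total = 100.
100 mod 10 = 0, so the number is valid.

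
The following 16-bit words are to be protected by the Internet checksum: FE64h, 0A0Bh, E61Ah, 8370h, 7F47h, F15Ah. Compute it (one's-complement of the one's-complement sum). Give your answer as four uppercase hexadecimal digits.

1D62

One's-complement addition (fold any carry out of bit 15 back into bit 0):
  0xFE64 + 0x0A0B = 0x1086F → wrap carry → 0x0870
  0x0870 + 0xE61A = 0x0EE8A
  0xEE8A + 0x8370 = 0x171FA → wrap carry → 0x71FB
  0x71FB + 0x7F47 = 0x0F142
  0xF142 + 0xF15A = 0x1E29C → wrap carry → 0xE29D
One's-complement sum = 0xE29D.
Checksum = ~0xE29D & 0xFFFF = 0x1D62.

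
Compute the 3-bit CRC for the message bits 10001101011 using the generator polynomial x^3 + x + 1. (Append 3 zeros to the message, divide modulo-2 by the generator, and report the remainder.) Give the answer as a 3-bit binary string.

Append 3 zeros: 10001101011000. Divide by 1011 (XOR where the leading bit is 1):
  pos 0: 1000 XOR 1011 = 0011
  pos 2: 1111 XOR 1011 = 0100
  pos 3: 1000 XOR 1011 = 0011
  pos 5: 1110 XOR 1011 = 0101
  pos 6: 1011 XOR 1011 = 0000
  pos 10: 1000 XOR 1011 = 0011
Remainder (last 3 bits) = 011. This is the CRC / FCS.

011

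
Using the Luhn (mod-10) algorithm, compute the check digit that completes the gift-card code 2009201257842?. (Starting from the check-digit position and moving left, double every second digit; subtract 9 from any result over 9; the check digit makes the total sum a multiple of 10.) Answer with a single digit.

6

Partial digits right→left: 2 4 8 7 5 2 1 0 2 9 0 0 2
Double every second digit counting from the check-digit position (so the 1st, 3rd, 5th, ... of the partial from the right).
  doubled (with −9 where >9): 4 7 1 2 4 0 4 → sum 22
  kept as-is: 4 7 2 0 9 0 → sum 22
Total = 22 + 22 = 44.
Check digit = (10 − (44 mod 10)) mod 10 = 6.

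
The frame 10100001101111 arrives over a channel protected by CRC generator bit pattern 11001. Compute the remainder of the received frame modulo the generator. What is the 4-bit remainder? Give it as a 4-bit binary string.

Modulo-2 division of 10100001101111 by 11001:
  pos 0: 10100 XOR 11001 = 01101
  pos 1: 11010 XOR 11001 = 00011
  pos 4: 11011 XOR 11001 = 00010
  pos 7: 10011 XOR 11001 = 01010
  pos 8: 10101 XOR 11001 = 01100
  pos 9: 11001 XOR 11001 = 00000
Remainder = 0000 (zero — the frame passes the CRC check).

0000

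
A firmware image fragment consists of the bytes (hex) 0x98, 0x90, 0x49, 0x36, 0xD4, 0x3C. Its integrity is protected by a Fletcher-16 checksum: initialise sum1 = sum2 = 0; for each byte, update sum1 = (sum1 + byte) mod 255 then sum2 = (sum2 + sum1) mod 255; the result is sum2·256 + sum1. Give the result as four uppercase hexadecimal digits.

14B9

Running sums (mod 255):
  after byte 0 (0x98): sum1=152, sum2=152
  after byte 1 (0x90): sum1=41, sum2=193
  after byte 2 (0x49): sum1=114, sum2=52
  after byte 3 (0x36): sum1=168, sum2=220
  after byte 4 (0xD4): sum1=125, sum2=90
  after byte 5 (0x3C): sum1=185, sum2=20
Checksum = sum2·256 + sum1 = 20·256 + 185 = 5305 = 0x14B9.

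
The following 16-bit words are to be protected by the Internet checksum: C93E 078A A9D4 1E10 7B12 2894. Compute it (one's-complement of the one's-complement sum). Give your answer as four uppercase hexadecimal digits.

C3AB

One's-complement addition (fold any carry out of bit 15 back into bit 0):
  0xC93E + 0x078A = 0x0D0C8
  0xD0C8 + 0xA9D4 = 0x17A9C → wrap carry → 0x7A9D
  0x7A9D + 0x1E10 = 0x098AD
  0x98AD + 0x7B12 = 0x113BF → wrap carry → 0x13C0
  0x13C0 + 0x2894 = 0x03C54
One's-complement sum = 0x3C54.
Checksum = ~0x3C54 & 0xFFFF = 0xC3AB.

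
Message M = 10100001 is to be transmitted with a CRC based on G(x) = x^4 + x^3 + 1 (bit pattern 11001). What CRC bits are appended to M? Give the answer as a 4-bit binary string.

Append 4 zeros: 101000010000. Divide by 11001 (XOR where the leading bit is 1):
  pos 0: 10100 XOR 11001 = 01101
  pos 1: 11010 XOR 11001 = 00011
  pos 4: 11010 XOR 11001 = 00011
  pos 7: 11000 XOR 11001 = 00001
Remainder (last 4 bits) = 0001. This is the CRC / FCS.

0001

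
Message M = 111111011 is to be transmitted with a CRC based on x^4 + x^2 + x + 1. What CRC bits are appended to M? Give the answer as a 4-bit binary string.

Append 4 zeros: 1111110110000. Divide by 10111 (XOR where the leading bit is 1):
  pos 0: 11111 XOR 10111 = 01000
  pos 1: 10001 XOR 10111 = 00110
  pos 3: 11001 XOR 10111 = 01110
  pos 4: 11101 XOR 10111 = 01010
  pos 5: 10100 XOR 10111 = 00011
  pos 8: 11000 XOR 10111 = 01111
Remainder (last 4 bits) = 1111. This is the CRC / FCS.

1111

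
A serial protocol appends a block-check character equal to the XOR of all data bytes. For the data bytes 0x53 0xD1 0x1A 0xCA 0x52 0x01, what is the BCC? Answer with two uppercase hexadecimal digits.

01

XOR the bytes together:
  start with 0x53
  0x53 ⊕ 0xD1 = 0x82
  0x82 ⊕ 0x1A = 0x98
  0x98 ⊕ 0xCA = 0x52
  0x52 ⊕ 0x52 = 0x00
  0x00 ⊕ 0x01 = 0x01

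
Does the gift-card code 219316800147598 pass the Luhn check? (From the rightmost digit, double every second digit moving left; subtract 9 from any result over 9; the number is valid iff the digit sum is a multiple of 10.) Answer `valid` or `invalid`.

invalid

From the right, keep odd positions and double even positions (subtract 9 from any doubled value over 9):
  doubled (positions 2,4,...): 9 5 2 0 3 6 2 → sum 27
  kept (positions 1,3,...): 8 5 4 0 8 1 9 2 → sum 37
Total = 64.
64 mod 10 = 4, so the number is invalid.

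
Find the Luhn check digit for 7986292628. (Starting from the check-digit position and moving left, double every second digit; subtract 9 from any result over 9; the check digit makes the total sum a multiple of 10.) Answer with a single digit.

Partial digits right→left: 8 2 6 2 9 2 6 8 9 7
Double every second digit counting from the check-digit position (so the 1st, 3rd, 5th, ... of the partial from the right).
  doubled (with −9 where >9): 7 3 9 3 9 → sum 31
  kept as-is: 2 2 2 8 7 → sum 21
Total = 31 + 21 = 52.
Check digit = (10 − (52 mod 10)) mod 10 = 8.

8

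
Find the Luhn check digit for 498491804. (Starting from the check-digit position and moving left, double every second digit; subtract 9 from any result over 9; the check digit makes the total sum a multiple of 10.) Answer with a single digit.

7

Partial digits right→left: 4 0 8 1 9 4 8 9 4
Double every second digit counting from the check-digit position (so the 1st, 3rd, 5th, ... of the partial from the right).
  doubled (with −9 where >9): 8 7 9 7 8 → sum 39
  kept as-is: 0 1 4 9 → sum 14
Total = 39 + 14 = 53.
Check digit = (10 − (53 mod 10)) mod 10 = 7.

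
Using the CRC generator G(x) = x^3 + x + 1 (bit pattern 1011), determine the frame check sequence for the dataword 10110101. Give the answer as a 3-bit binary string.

Append 3 zeros: 10110101000. Divide by 1011 (XOR where the leading bit is 1):
  pos 0: 1011 XOR 1011 = 0000
  pos 5: 1010 XOR 1011 = 0001
Remainder (last 3 bits) = 100. This is the CRC / FCS.

100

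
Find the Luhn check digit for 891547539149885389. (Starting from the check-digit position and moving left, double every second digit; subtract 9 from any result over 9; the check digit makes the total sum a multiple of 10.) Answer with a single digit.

Partial digits right→left: 9 8 3 5 8 8 9 4 1 9 3 5 7 4 5 1 9 8
Double every second digit counting from the check-digit position (so the 1st, 3rd, 5th, ... of the partial from the right).
  doubled (with −9 where >9): 9 6 7 9 2 6 5 1 9 → sum 54
  kept as-is: 8 5 8 4 9 5 4 1 8 → sum 52
Total = 54 + 52 = 106.
Check digit = (10 − (106 mod 10)) mod 10 = 4.

4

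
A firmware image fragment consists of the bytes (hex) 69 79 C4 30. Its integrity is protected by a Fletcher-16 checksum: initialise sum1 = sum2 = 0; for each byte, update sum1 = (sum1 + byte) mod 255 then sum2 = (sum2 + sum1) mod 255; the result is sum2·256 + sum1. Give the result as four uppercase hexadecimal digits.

Running sums (mod 255):
  after byte 0 (69): sum1=105, sum2=105
  after byte 1 (79): sum1=226, sum2=76
  after byte 2 (C4): sum1=167, sum2=243
  after byte 3 (30): sum1=215, sum2=203
Checksum = sum2·256 + sum1 = 203·256 + 215 = 52183 = 0xCBD7.

CBD7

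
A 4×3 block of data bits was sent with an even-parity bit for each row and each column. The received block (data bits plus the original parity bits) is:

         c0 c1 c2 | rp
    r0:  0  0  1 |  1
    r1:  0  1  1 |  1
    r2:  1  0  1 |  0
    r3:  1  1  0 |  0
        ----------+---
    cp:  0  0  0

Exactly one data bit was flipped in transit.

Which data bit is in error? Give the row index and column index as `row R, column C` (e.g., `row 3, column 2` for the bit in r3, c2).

Recompute each row's even parity and compare to rp:
  r0: data parity 1, sent rp 1 → ok
  r1: data parity 0, sent rp 1 → mismatch
  r2: data parity 0, sent rp 0 → ok
  r3: data parity 0, sent rp 0 → ok
Recompute each column's even parity and compare to cp:
  c0: data parity 0, sent cp 0 → ok
  c1: data parity 0, sent cp 0 → ok
  c2: data parity 1, sent cp 0 → mismatch
Exactly one row (r1) and one column (c2) fail → the flipped bit is at their intersection.

row 1, column 2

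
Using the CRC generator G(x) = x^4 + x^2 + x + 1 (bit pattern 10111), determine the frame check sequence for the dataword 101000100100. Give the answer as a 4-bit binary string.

0110

Append 4 zeros: 1010001001000000. Divide by 10111 (XOR where the leading bit is 1):
  pos 0: 10100 XOR 10111 = 00011
  pos 3: 11010 XOR 10111 = 01101
  pos 4: 11010 XOR 10111 = 01101
  pos 5: 11011 XOR 10111 = 01100
  pos 6: 11000 XOR 10111 = 01111
  pos 7: 11110 XOR 10111 = 01001
  pos 8: 10010 XOR 10111 = 00101
  pos 10: 10100 XOR 10111 = 00011
Remainder (last 4 bits) = 0110. This is the CRC / FCS.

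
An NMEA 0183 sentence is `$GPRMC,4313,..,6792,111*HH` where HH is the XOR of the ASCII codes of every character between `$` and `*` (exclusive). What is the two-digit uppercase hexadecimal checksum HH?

75

XOR the ASCII codes of the payload characters:
  'G' = 0x47 → acc = 0x47
  'P' = 0x50 → acc = 0x17
  'R' = 0x52 → acc = 0x45
  'M' = 0x4D → acc = 0x08
  'C' = 0x43 → acc = 0x4B
  ',' = 0x2C → acc = 0x67
  '4' = 0x34 → acc = 0x53
  '3' = 0x33 → acc = 0x60
  '1' = 0x31 → acc = 0x51
  '3' = 0x33 → acc = 0x62
  ',' = 0x2C → acc = 0x4E
  '.' = 0x2E → acc = 0x60
  '.' = 0x2E → acc = 0x4E
  ',' = 0x2C → acc = 0x62
  '6' = 0x36 → acc = 0x54
  '7' = 0x37 → acc = 0x63
  '9' = 0x39 → acc = 0x5A
  '2' = 0x32 → acc = 0x68
  ',' = 0x2C → acc = 0x44
  '1' = 0x31 → acc = 0x75
  '1' = 0x31 → acc = 0x44
  '1' = 0x31 → acc = 0x75
Checksum = 0x75.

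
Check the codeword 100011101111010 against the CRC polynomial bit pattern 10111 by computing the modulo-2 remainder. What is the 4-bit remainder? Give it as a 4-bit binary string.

Modulo-2 division of 100011101111010 by 10111:
  pos 0: 10001 XOR 10111 = 00110
  pos 2: 11011 XOR 10111 = 01100
  pos 3: 11000 XOR 10111 = 01111
  pos 4: 11111 XOR 10111 = 01000
  pos 5: 10001 XOR 10111 = 00110
  pos 7: 11011 XOR 10111 = 01100
  pos 8: 11000 XOR 10111 = 01111
  pos 9: 11111 XOR 10111 = 01000
  pos 10: 10000 XOR 10111 = 00111
Remainder = 0111 (nonzero — an error is detected).

0111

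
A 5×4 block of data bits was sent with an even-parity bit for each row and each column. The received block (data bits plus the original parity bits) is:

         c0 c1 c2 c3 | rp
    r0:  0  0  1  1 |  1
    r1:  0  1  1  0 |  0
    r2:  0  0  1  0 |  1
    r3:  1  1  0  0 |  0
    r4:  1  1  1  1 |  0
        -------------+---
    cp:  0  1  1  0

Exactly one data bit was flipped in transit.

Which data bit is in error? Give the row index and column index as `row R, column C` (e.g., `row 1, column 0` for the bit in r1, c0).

row 0, column 2

Recompute each row's even parity and compare to rp:
  r0: data parity 0, sent rp 1 → mismatch
  r1: data parity 0, sent rp 0 → ok
  r2: data parity 1, sent rp 1 → ok
  r3: data parity 0, sent rp 0 → ok
  r4: data parity 0, sent rp 0 → ok
Recompute each column's even parity and compare to cp:
  c0: data parity 0, sent cp 0 → ok
  c1: data parity 1, sent cp 1 → ok
  c2: data parity 0, sent cp 1 → mismatch
  c3: data parity 0, sent cp 0 → ok
Exactly one row (r0) and one column (c2) fail → the flipped bit is at their intersection.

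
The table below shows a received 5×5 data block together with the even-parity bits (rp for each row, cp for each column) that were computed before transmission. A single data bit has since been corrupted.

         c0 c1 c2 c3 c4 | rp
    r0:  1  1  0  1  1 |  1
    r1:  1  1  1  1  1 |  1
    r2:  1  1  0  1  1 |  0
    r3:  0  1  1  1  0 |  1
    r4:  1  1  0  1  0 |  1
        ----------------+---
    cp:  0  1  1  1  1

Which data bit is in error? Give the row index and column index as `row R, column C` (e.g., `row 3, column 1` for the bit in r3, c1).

Recompute each row's even parity and compare to rp:
  r0: data parity 0, sent rp 1 → mismatch
  r1: data parity 1, sent rp 1 → ok
  r2: data parity 0, sent rp 0 → ok
  r3: data parity 1, sent rp 1 → ok
  r4: data parity 1, sent rp 1 → ok
Recompute each column's even parity and compare to cp:
  c0: data parity 0, sent cp 0 → ok
  c1: data parity 1, sent cp 1 → ok
  c2: data parity 0, sent cp 1 → mismatch
  c3: data parity 1, sent cp 1 → ok
  c4: data parity 1, sent cp 1 → ok
Exactly one row (r0) and one column (c2) fail → the flipped bit is at their intersection.

row 0, column 2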